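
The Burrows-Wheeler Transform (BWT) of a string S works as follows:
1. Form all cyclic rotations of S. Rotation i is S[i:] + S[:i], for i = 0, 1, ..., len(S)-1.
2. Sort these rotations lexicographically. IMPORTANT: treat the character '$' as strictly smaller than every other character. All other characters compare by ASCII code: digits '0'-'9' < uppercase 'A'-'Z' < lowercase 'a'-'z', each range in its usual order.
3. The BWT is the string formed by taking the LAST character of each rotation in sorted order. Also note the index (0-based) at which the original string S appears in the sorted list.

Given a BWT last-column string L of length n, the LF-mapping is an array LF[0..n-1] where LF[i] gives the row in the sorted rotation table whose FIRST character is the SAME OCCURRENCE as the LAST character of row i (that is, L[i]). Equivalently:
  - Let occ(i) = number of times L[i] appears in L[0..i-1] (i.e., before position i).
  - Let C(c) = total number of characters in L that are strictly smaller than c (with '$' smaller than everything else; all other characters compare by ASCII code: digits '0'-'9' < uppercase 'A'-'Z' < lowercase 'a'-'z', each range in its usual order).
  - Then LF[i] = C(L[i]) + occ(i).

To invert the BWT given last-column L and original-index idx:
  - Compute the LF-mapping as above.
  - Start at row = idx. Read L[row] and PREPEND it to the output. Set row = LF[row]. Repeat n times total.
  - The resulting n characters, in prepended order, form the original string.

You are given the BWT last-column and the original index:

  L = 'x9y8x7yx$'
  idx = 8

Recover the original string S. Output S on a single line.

Answer: yxy897xx$

Derivation:
LF mapping: 4 3 7 2 5 1 8 6 0
Walk LF starting at row 8, prepending L[row]:
  step 1: row=8, L[8]='$', prepend. Next row=LF[8]=0
  step 2: row=0, L[0]='x', prepend. Next row=LF[0]=4
  step 3: row=4, L[4]='x', prepend. Next row=LF[4]=5
  step 4: row=5, L[5]='7', prepend. Next row=LF[5]=1
  step 5: row=1, L[1]='9', prepend. Next row=LF[1]=3
  step 6: row=3, L[3]='8', prepend. Next row=LF[3]=2
  step 7: row=2, L[2]='y', prepend. Next row=LF[2]=7
  step 8: row=7, L[7]='x', prepend. Next row=LF[7]=6
  step 9: row=6, L[6]='y', prepend. Next row=LF[6]=8
Reversed output: yxy897xx$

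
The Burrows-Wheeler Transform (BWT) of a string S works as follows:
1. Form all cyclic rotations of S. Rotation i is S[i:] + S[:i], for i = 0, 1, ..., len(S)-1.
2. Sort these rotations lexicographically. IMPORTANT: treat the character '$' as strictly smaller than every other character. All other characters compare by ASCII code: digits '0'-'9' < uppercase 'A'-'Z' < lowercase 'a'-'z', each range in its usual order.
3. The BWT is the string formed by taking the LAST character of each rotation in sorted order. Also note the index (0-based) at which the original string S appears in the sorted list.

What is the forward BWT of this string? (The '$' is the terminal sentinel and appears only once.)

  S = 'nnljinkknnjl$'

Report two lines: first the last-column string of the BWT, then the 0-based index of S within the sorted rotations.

All 13 rotations (rotation i = S[i:]+S[:i]):
  rot[0] = nnljinkknnjl$
  rot[1] = nljinkknnjl$n
  rot[2] = ljinkknnjl$nn
  rot[3] = jinkknnjl$nnl
  rot[4] = inkknnjl$nnlj
  rot[5] = nkknnjl$nnlji
  rot[6] = kknnjl$nnljin
  rot[7] = knnjl$nnljink
  rot[8] = nnjl$nnljinkk
  rot[9] = njl$nnljinkkn
  rot[10] = jl$nnljinkknn
  rot[11] = l$nnljinkknnj
  rot[12] = $nnljinkknnjl
Sorted (with $ < everything):
  sorted[0] = $nnljinkknnjl  (last char: 'l')
  sorted[1] = inkknnjl$nnlj  (last char: 'j')
  sorted[2] = jinkknnjl$nnl  (last char: 'l')
  sorted[3] = jl$nnljinkknn  (last char: 'n')
  sorted[4] = kknnjl$nnljin  (last char: 'n')
  sorted[5] = knnjl$nnljink  (last char: 'k')
  sorted[6] = l$nnljinkknnj  (last char: 'j')
  sorted[7] = ljinkknnjl$nn  (last char: 'n')
  sorted[8] = njl$nnljinkkn  (last char: 'n')
  sorted[9] = nkknnjl$nnlji  (last char: 'i')
  sorted[10] = nljinkknnjl$n  (last char: 'n')
  sorted[11] = nnjl$nnljinkk  (last char: 'k')
  sorted[12] = nnljinkknnjl$  (last char: '$')
Last column: ljlnnkjnnink$
Original string S is at sorted index 12

Answer: ljlnnkjnnink$
12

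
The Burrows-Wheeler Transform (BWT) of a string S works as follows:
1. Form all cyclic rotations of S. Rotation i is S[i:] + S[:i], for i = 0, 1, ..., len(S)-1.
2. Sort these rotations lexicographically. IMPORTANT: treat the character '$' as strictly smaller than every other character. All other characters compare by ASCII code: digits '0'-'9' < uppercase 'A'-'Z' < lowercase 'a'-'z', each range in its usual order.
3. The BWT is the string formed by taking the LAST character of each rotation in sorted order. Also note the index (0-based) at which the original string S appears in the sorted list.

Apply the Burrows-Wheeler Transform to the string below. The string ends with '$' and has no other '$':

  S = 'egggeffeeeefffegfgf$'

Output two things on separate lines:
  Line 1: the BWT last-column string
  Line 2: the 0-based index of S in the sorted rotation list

All 20 rotations (rotation i = S[i:]+S[:i]):
  rot[0] = egggeffeeeefffegfgf$
  rot[1] = gggeffeeeefffegfgf$e
  rot[2] = ggeffeeeefffegfgf$eg
  rot[3] = geffeeeefffegfgf$egg
  rot[4] = effeeeefffegfgf$eggg
  rot[5] = ffeeeefffegfgf$eggge
  rot[6] = feeeefffegfgf$egggef
  rot[7] = eeeefffegfgf$egggeff
  rot[8] = eeefffegfgf$egggeffe
  rot[9] = eefffegfgf$egggeffee
  rot[10] = efffegfgf$egggeffeee
  rot[11] = fffegfgf$egggeffeeee
  rot[12] = ffegfgf$egggeffeeeef
  rot[13] = fegfgf$egggeffeeeeff
  rot[14] = egfgf$egggeffeeeefff
  rot[15] = gfgf$egggeffeeeefffe
  rot[16] = fgf$egggeffeeeefffeg
  rot[17] = gf$egggeffeeeefffegf
  rot[18] = f$egggeffeeeefffegfg
  rot[19] = $egggeffeeeefffegfgf
Sorted (with $ < everything):
  sorted[0] = $egggeffeeeefffegfgf  (last char: 'f')
  sorted[1] = eeeefffegfgf$egggeff  (last char: 'f')
  sorted[2] = eeefffegfgf$egggeffe  (last char: 'e')
  sorted[3] = eefffegfgf$egggeffee  (last char: 'e')
  sorted[4] = effeeeefffegfgf$eggg  (last char: 'g')
  sorted[5] = efffegfgf$egggeffeee  (last char: 'e')
  sorted[6] = egfgf$egggeffeeeefff  (last char: 'f')
  sorted[7] = egggeffeeeefffegfgf$  (last char: '$')
  sorted[8] = f$egggeffeeeefffegfg  (last char: 'g')
  sorted[9] = feeeefffegfgf$egggef  (last char: 'f')
  sorted[10] = fegfgf$egggeffeeeeff  (last char: 'f')
  sorted[11] = ffeeeefffegfgf$eggge  (last char: 'e')
  sorted[12] = ffegfgf$egggeffeeeef  (last char: 'f')
  sorted[13] = fffegfgf$egggeffeeee  (last char: 'e')
  sorted[14] = fgf$egggeffeeeefffeg  (last char: 'g')
  sorted[15] = geffeeeefffegfgf$egg  (last char: 'g')
  sorted[16] = gf$egggeffeeeefffegf  (last char: 'f')
  sorted[17] = gfgf$egggeffeeeefffe  (last char: 'e')
  sorted[18] = ggeffeeeefffegfgf$eg  (last char: 'g')
  sorted[19] = gggeffeeeefffegfgf$e  (last char: 'e')
Last column: ffeegef$gffefeggfege
Original string S is at sorted index 7

Answer: ffeegef$gffefeggfege
7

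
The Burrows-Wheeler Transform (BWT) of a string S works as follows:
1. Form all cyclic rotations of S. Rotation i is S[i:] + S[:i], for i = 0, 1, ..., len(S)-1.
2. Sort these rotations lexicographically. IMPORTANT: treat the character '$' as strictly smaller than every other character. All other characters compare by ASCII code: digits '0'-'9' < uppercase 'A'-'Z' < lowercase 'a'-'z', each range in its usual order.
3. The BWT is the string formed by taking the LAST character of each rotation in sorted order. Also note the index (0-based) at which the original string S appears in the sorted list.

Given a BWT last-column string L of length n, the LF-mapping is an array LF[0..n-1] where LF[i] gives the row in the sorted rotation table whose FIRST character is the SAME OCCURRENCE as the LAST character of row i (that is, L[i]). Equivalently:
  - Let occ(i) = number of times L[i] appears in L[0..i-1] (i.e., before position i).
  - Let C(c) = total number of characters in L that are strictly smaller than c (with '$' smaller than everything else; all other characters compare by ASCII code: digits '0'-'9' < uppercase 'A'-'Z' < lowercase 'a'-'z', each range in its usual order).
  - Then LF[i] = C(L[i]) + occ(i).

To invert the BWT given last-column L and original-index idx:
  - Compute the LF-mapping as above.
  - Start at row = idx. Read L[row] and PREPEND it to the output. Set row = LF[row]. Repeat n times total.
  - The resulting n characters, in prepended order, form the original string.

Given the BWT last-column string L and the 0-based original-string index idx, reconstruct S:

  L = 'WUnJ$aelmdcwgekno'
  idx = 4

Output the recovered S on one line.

Answer: acknowledgmenUJW$

Derivation:
LF mapping: 3 2 13 1 0 4 7 11 12 6 5 16 9 8 10 14 15
Walk LF starting at row 4, prepending L[row]:
  step 1: row=4, L[4]='$', prepend. Next row=LF[4]=0
  step 2: row=0, L[0]='W', prepend. Next row=LF[0]=3
  step 3: row=3, L[3]='J', prepend. Next row=LF[3]=1
  step 4: row=1, L[1]='U', prepend. Next row=LF[1]=2
  step 5: row=2, L[2]='n', prepend. Next row=LF[2]=13
  step 6: row=13, L[13]='e', prepend. Next row=LF[13]=8
  step 7: row=8, L[8]='m', prepend. Next row=LF[8]=12
  step 8: row=12, L[12]='g', prepend. Next row=LF[12]=9
  step 9: row=9, L[9]='d', prepend. Next row=LF[9]=6
  step 10: row=6, L[6]='e', prepend. Next row=LF[6]=7
  step 11: row=7, L[7]='l', prepend. Next row=LF[7]=11
  step 12: row=11, L[11]='w', prepend. Next row=LF[11]=16
  step 13: row=16, L[16]='o', prepend. Next row=LF[16]=15
  step 14: row=15, L[15]='n', prepend. Next row=LF[15]=14
  step 15: row=14, L[14]='k', prepend. Next row=LF[14]=10
  step 16: row=10, L[10]='c', prepend. Next row=LF[10]=5
  step 17: row=5, L[5]='a', prepend. Next row=LF[5]=4
Reversed output: acknowledgmenUJW$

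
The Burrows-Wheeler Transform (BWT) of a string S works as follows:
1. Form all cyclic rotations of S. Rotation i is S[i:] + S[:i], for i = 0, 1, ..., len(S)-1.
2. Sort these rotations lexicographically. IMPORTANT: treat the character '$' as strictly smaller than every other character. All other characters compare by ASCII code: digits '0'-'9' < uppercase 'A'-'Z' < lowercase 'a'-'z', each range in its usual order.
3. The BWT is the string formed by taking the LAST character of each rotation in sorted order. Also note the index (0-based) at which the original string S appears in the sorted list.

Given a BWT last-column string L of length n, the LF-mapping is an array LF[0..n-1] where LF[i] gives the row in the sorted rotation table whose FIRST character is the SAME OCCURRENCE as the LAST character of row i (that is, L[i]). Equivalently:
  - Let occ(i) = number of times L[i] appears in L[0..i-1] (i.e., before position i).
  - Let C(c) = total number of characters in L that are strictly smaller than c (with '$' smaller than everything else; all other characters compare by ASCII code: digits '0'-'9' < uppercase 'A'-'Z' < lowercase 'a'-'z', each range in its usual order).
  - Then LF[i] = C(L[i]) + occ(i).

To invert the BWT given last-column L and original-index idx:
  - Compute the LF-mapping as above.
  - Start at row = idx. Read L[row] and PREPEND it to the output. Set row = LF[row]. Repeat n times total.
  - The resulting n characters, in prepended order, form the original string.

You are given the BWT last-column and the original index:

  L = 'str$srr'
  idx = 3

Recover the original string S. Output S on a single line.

Answer: rtrrss$

Derivation:
LF mapping: 4 6 1 0 5 2 3
Walk LF starting at row 3, prepending L[row]:
  step 1: row=3, L[3]='$', prepend. Next row=LF[3]=0
  step 2: row=0, L[0]='s', prepend. Next row=LF[0]=4
  step 3: row=4, L[4]='s', prepend. Next row=LF[4]=5
  step 4: row=5, L[5]='r', prepend. Next row=LF[5]=2
  step 5: row=2, L[2]='r', prepend. Next row=LF[2]=1
  step 6: row=1, L[1]='t', prepend. Next row=LF[1]=6
  step 7: row=6, L[6]='r', prepend. Next row=LF[6]=3
Reversed output: rtrrss$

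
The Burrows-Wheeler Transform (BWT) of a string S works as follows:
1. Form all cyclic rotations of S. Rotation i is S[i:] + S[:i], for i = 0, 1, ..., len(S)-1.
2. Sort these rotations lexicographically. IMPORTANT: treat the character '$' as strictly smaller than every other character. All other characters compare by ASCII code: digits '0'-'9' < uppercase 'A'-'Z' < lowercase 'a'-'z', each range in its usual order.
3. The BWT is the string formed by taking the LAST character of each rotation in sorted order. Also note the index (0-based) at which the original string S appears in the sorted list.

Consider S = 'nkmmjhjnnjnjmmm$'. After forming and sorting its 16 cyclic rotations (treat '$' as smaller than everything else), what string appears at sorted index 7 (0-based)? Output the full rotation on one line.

All 16 rotations (rotation i = S[i:]+S[:i]):
  rot[0] = nkmmjhjnnjnjmmm$
  rot[1] = kmmjhjnnjnjmmm$n
  rot[2] = mmjhjnnjnjmmm$nk
  rot[3] = mjhjnnjnjmmm$nkm
  rot[4] = jhjnnjnjmmm$nkmm
  rot[5] = hjnnjnjmmm$nkmmj
  rot[6] = jnnjnjmmm$nkmmjh
  rot[7] = nnjnjmmm$nkmmjhj
  rot[8] = njnjmmm$nkmmjhjn
  rot[9] = jnjmmm$nkmmjhjnn
  rot[10] = njmmm$nkmmjhjnnj
  rot[11] = jmmm$nkmmjhjnnjn
  rot[12] = mmm$nkmmjhjnnjnj
  rot[13] = mm$nkmmjhjnnjnjm
  rot[14] = m$nkmmjhjnnjnjmm
  rot[15] = $nkmmjhjnnjnjmmm
Sorted (with $ < everything):
  sorted[0] = $nkmmjhjnnjnjmmm
  sorted[1] = hjnnjnjmmm$nkmmj
  sorted[2] = jhjnnjnjmmm$nkmm
  sorted[3] = jmmm$nkmmjhjnnjn
  sorted[4] = jnjmmm$nkmmjhjnn
  sorted[5] = jnnjnjmmm$nkmmjh
  sorted[6] = kmmjhjnnjnjmmm$n
  sorted[7] = m$nkmmjhjnnjnjmm
  sorted[8] = mjhjnnjnjmmm$nkm
  sorted[9] = mm$nkmmjhjnnjnjm
  sorted[10] = mmjhjnnjnjmmm$nk
  sorted[11] = mmm$nkmmjhjnnjnj
  sorted[12] = njmmm$nkmmjhjnnj
  sorted[13] = njnjmmm$nkmmjhjn
  sorted[14] = nkmmjhjnnjnjmmm$
  sorted[15] = nnjnjmmm$nkmmjhj
sorted[7] = m$nkmmjhjnnjnjmm

Answer: m$nkmmjhjnnjnjmm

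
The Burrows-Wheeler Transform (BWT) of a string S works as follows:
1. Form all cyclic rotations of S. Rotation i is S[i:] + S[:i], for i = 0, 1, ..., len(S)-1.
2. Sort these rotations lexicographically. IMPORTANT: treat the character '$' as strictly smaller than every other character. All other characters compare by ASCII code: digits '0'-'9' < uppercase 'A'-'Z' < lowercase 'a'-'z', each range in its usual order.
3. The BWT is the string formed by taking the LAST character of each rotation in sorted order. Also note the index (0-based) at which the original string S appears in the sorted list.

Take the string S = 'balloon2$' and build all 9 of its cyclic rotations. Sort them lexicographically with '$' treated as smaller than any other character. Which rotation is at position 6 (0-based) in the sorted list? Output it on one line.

All 9 rotations (rotation i = S[i:]+S[:i]):
  rot[0] = balloon2$
  rot[1] = alloon2$b
  rot[2] = lloon2$ba
  rot[3] = loon2$bal
  rot[4] = oon2$ball
  rot[5] = on2$ballo
  rot[6] = n2$balloo
  rot[7] = 2$balloon
  rot[8] = $balloon2
Sorted (with $ < everything):
  sorted[0] = $balloon2
  sorted[1] = 2$balloon
  sorted[2] = alloon2$b
  sorted[3] = balloon2$
  sorted[4] = lloon2$ba
  sorted[5] = loon2$bal
  sorted[6] = n2$balloo
  sorted[7] = on2$ballo
  sorted[8] = oon2$ball
sorted[6] = n2$balloo

Answer: n2$balloo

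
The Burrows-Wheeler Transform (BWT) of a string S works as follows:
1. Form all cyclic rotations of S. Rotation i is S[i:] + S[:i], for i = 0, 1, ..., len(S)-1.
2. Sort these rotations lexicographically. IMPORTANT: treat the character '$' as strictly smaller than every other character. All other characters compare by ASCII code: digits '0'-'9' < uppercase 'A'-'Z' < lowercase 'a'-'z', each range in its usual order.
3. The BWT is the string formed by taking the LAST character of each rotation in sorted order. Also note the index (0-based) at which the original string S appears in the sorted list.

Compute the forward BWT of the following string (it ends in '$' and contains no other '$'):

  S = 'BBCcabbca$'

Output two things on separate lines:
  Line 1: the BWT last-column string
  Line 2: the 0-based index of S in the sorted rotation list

All 10 rotations (rotation i = S[i:]+S[:i]):
  rot[0] = BBCcabbca$
  rot[1] = BCcabbca$B
  rot[2] = Ccabbca$BB
  rot[3] = cabbca$BBC
  rot[4] = abbca$BBCc
  rot[5] = bbca$BBCca
  rot[6] = bca$BBCcab
  rot[7] = ca$BBCcabb
  rot[8] = a$BBCcabbc
  rot[9] = $BBCcabbca
Sorted (with $ < everything):
  sorted[0] = $BBCcabbca  (last char: 'a')
  sorted[1] = BBCcabbca$  (last char: '$')
  sorted[2] = BCcabbca$B  (last char: 'B')
  sorted[3] = Ccabbca$BB  (last char: 'B')
  sorted[4] = a$BBCcabbc  (last char: 'c')
  sorted[5] = abbca$BBCc  (last char: 'c')
  sorted[6] = bbca$BBCca  (last char: 'a')
  sorted[7] = bca$BBCcab  (last char: 'b')
  sorted[8] = ca$BBCcabb  (last char: 'b')
  sorted[9] = cabbca$BBC  (last char: 'C')
Last column: a$BBccabbC
Original string S is at sorted index 1

Answer: a$BBccabbC
1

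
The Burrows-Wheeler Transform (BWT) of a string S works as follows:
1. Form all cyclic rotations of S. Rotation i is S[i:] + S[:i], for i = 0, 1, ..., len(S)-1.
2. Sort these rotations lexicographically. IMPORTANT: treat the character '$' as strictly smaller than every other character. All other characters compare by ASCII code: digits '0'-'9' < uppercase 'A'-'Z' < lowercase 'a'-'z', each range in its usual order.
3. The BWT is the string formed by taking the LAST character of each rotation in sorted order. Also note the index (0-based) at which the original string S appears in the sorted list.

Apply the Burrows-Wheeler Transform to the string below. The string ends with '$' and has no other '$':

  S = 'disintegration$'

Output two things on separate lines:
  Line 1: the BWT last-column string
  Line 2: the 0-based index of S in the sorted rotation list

All 15 rotations (rotation i = S[i:]+S[:i]):
  rot[0] = disintegration$
  rot[1] = isintegration$d
  rot[2] = sintegration$di
  rot[3] = integration$dis
  rot[4] = ntegration$disi
  rot[5] = tegration$disin
  rot[6] = egration$disint
  rot[7] = gration$disinte
  rot[8] = ration$disinteg
  rot[9] = ation$disintegr
  rot[10] = tion$disintegra
  rot[11] = ion$disintegrat
  rot[12] = on$disintegrati
  rot[13] = n$disintegratio
  rot[14] = $disintegration
Sorted (with $ < everything):
  sorted[0] = $disintegration  (last char: 'n')
  sorted[1] = ation$disintegr  (last char: 'r')
  sorted[2] = disintegration$  (last char: '$')
  sorted[3] = egration$disint  (last char: 't')
  sorted[4] = gration$disinte  (last char: 'e')
  sorted[5] = integration$dis  (last char: 's')
  sorted[6] = ion$disintegrat  (last char: 't')
  sorted[7] = isintegration$d  (last char: 'd')
  sorted[8] = n$disintegratio  (last char: 'o')
  sorted[9] = ntegration$disi  (last char: 'i')
  sorted[10] = on$disintegrati  (last char: 'i')
  sorted[11] = ration$disinteg  (last char: 'g')
  sorted[12] = sintegration$di  (last char: 'i')
  sorted[13] = tegration$disin  (last char: 'n')
  sorted[14] = tion$disintegra  (last char: 'a')
Last column: nr$testdoiigina
Original string S is at sorted index 2

Answer: nr$testdoiigina
2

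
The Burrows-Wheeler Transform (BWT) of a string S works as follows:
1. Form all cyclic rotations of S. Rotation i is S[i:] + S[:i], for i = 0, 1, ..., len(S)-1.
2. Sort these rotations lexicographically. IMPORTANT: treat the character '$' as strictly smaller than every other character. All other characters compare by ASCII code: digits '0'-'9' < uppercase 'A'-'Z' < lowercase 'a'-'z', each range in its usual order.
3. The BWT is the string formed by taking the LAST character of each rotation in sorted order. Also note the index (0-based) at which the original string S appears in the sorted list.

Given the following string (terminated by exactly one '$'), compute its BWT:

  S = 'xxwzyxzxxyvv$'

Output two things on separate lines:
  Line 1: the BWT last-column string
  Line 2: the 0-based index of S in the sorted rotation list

All 13 rotations (rotation i = S[i:]+S[:i]):
  rot[0] = xxwzyxzxxyvv$
  rot[1] = xwzyxzxxyvv$x
  rot[2] = wzyxzxxyvv$xx
  rot[3] = zyxzxxyvv$xxw
  rot[4] = yxzxxyvv$xxwz
  rot[5] = xzxxyvv$xxwzy
  rot[6] = zxxyvv$xxwzyx
  rot[7] = xxyvv$xxwzyxz
  rot[8] = xyvv$xxwzyxzx
  rot[9] = yvv$xxwzyxzxx
  rot[10] = vv$xxwzyxzxxy
  rot[11] = v$xxwzyxzxxyv
  rot[12] = $xxwzyxzxxyvv
Sorted (with $ < everything):
  sorted[0] = $xxwzyxzxxyvv  (last char: 'v')
  sorted[1] = v$xxwzyxzxxyv  (last char: 'v')
  sorted[2] = vv$xxwzyxzxxy  (last char: 'y')
  sorted[3] = wzyxzxxyvv$xx  (last char: 'x')
  sorted[4] = xwzyxzxxyvv$x  (last char: 'x')
  sorted[5] = xxwzyxzxxyvv$  (last char: '$')
  sorted[6] = xxyvv$xxwzyxz  (last char: 'z')
  sorted[7] = xyvv$xxwzyxzx  (last char: 'x')
  sorted[8] = xzxxyvv$xxwzy  (last char: 'y')
  sorted[9] = yvv$xxwzyxzxx  (last char: 'x')
  sorted[10] = yxzxxyvv$xxwz  (last char: 'z')
  sorted[11] = zxxyvv$xxwzyx  (last char: 'x')
  sorted[12] = zyxzxxyvv$xxw  (last char: 'w')
Last column: vvyxx$zxyxzxw
Original string S is at sorted index 5

Answer: vvyxx$zxyxzxw
5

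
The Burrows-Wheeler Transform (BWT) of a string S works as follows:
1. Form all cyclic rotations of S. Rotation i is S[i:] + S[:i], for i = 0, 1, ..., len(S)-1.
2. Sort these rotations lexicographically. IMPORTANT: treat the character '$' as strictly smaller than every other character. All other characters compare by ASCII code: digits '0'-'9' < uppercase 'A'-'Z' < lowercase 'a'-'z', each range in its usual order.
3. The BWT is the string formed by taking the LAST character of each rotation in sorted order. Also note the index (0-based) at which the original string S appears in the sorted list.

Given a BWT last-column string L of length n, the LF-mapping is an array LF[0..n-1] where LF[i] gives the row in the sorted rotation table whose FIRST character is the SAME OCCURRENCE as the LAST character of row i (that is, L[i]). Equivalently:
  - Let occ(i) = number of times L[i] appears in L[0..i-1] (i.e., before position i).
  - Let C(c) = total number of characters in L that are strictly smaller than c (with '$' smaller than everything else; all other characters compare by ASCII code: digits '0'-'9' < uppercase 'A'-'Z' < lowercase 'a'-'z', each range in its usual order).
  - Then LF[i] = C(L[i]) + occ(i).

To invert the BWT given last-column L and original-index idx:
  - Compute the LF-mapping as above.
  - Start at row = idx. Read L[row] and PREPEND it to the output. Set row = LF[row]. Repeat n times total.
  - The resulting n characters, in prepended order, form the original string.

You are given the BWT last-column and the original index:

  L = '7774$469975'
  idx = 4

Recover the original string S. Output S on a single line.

Answer: 6745979747$

Derivation:
LF mapping: 5 6 7 1 0 2 4 9 10 8 3
Walk LF starting at row 4, prepending L[row]:
  step 1: row=4, L[4]='$', prepend. Next row=LF[4]=0
  step 2: row=0, L[0]='7', prepend. Next row=LF[0]=5
  step 3: row=5, L[5]='4', prepend. Next row=LF[5]=2
  step 4: row=2, L[2]='7', prepend. Next row=LF[2]=7
  step 5: row=7, L[7]='9', prepend. Next row=LF[7]=9
  step 6: row=9, L[9]='7', prepend. Next row=LF[9]=8
  step 7: row=8, L[8]='9', prepend. Next row=LF[8]=10
  step 8: row=10, L[10]='5', prepend. Next row=LF[10]=3
  step 9: row=3, L[3]='4', prepend. Next row=LF[3]=1
  step 10: row=1, L[1]='7', prepend. Next row=LF[1]=6
  step 11: row=6, L[6]='6', prepend. Next row=LF[6]=4
Reversed output: 6745979747$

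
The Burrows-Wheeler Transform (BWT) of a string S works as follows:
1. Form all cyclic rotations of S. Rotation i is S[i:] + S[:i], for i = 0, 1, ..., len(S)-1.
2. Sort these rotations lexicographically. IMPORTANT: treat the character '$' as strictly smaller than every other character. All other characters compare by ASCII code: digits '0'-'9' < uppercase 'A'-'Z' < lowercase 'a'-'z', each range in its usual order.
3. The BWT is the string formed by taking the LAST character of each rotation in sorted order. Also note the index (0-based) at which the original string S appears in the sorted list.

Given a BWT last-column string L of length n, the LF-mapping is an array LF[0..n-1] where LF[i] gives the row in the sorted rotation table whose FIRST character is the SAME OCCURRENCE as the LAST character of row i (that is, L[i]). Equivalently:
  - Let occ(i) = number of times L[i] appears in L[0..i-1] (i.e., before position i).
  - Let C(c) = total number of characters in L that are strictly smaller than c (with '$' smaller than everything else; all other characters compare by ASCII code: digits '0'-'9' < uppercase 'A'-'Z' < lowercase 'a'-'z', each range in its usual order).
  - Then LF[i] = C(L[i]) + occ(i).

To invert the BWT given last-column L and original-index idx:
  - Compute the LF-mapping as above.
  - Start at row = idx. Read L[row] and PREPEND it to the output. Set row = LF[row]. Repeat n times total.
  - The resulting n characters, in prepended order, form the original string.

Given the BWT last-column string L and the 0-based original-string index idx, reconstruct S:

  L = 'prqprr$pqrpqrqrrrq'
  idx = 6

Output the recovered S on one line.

LF mapping: 1 10 5 2 11 12 0 3 6 13 4 7 14 8 15 16 17 9
Walk LF starting at row 6, prepending L[row]:
  step 1: row=6, L[6]='$', prepend. Next row=LF[6]=0
  step 2: row=0, L[0]='p', prepend. Next row=LF[0]=1
  step 3: row=1, L[1]='r', prepend. Next row=LF[1]=10
  step 4: row=10, L[10]='p', prepend. Next row=LF[10]=4
  step 5: row=4, L[4]='r', prepend. Next row=LF[4]=11
  step 6: row=11, L[11]='q', prepend. Next row=LF[11]=7
  step 7: row=7, L[7]='p', prepend. Next row=LF[7]=3
  step 8: row=3, L[3]='p', prepend. Next row=LF[3]=2
  step 9: row=2, L[2]='q', prepend. Next row=LF[2]=5
  step 10: row=5, L[5]='r', prepend. Next row=LF[5]=12
  step 11: row=12, L[12]='r', prepend. Next row=LF[12]=14
  step 12: row=14, L[14]='r', prepend. Next row=LF[14]=15
  step 13: row=15, L[15]='r', prepend. Next row=LF[15]=16
  step 14: row=16, L[16]='r', prepend. Next row=LF[16]=17
  step 15: row=17, L[17]='q', prepend. Next row=LF[17]=9
  step 16: row=9, L[9]='r', prepend. Next row=LF[9]=13
  step 17: row=13, L[13]='q', prepend. Next row=LF[13]=8
  step 18: row=8, L[8]='q', prepend. Next row=LF[8]=6
Reversed output: qqrqrrrrrqppqrprp$

Answer: qqrqrrrrrqppqrprp$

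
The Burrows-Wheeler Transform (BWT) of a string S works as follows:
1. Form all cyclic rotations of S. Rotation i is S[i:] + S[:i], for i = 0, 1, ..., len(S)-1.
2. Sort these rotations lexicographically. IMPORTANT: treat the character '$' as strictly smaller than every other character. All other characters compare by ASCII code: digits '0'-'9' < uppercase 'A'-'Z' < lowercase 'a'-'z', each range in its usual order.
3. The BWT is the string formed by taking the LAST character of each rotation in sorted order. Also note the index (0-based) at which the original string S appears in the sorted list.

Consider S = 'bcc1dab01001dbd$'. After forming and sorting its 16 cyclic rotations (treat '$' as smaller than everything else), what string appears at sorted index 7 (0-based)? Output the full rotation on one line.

All 16 rotations (rotation i = S[i:]+S[:i]):
  rot[0] = bcc1dab01001dbd$
  rot[1] = cc1dab01001dbd$b
  rot[2] = c1dab01001dbd$bc
  rot[3] = 1dab01001dbd$bcc
  rot[4] = dab01001dbd$bcc1
  rot[5] = ab01001dbd$bcc1d
  rot[6] = b01001dbd$bcc1da
  rot[7] = 01001dbd$bcc1dab
  rot[8] = 1001dbd$bcc1dab0
  rot[9] = 001dbd$bcc1dab01
  rot[10] = 01dbd$bcc1dab010
  rot[11] = 1dbd$bcc1dab0100
  rot[12] = dbd$bcc1dab01001
  rot[13] = bd$bcc1dab01001d
  rot[14] = d$bcc1dab01001db
  rot[15] = $bcc1dab01001dbd
Sorted (with $ < everything):
  sorted[0] = $bcc1dab01001dbd
  sorted[1] = 001dbd$bcc1dab01
  sorted[2] = 01001dbd$bcc1dab
  sorted[3] = 01dbd$bcc1dab010
  sorted[4] = 1001dbd$bcc1dab0
  sorted[5] = 1dab01001dbd$bcc
  sorted[6] = 1dbd$bcc1dab0100
  sorted[7] = ab01001dbd$bcc1d
  sorted[8] = b01001dbd$bcc1da
  sorted[9] = bcc1dab01001dbd$
  sorted[10] = bd$bcc1dab01001d
  sorted[11] = c1dab01001dbd$bc
  sorted[12] = cc1dab01001dbd$b
  sorted[13] = d$bcc1dab01001db
  sorted[14] = dab01001dbd$bcc1
  sorted[15] = dbd$bcc1dab01001
sorted[7] = ab01001dbd$bcc1d

Answer: ab01001dbd$bcc1d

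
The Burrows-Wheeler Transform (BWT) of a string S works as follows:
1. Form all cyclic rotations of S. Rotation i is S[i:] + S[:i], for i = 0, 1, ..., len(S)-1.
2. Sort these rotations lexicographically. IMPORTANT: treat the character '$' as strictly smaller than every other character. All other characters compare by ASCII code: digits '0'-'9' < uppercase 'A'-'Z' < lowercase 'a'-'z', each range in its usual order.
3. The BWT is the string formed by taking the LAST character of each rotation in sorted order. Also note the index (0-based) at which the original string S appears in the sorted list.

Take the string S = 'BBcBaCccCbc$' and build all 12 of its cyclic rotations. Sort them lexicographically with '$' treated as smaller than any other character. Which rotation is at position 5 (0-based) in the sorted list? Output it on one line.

All 12 rotations (rotation i = S[i:]+S[:i]):
  rot[0] = BBcBaCccCbc$
  rot[1] = BcBaCccCbc$B
  rot[2] = cBaCccCbc$BB
  rot[3] = BaCccCbc$BBc
  rot[4] = aCccCbc$BBcB
  rot[5] = CccCbc$BBcBa
  rot[6] = ccCbc$BBcBaC
  rot[7] = cCbc$BBcBaCc
  rot[8] = Cbc$BBcBaCcc
  rot[9] = bc$BBcBaCccC
  rot[10] = c$BBcBaCccCb
  rot[11] = $BBcBaCccCbc
Sorted (with $ < everything):
  sorted[0] = $BBcBaCccCbc
  sorted[1] = BBcBaCccCbc$
  sorted[2] = BaCccCbc$BBc
  sorted[3] = BcBaCccCbc$B
  sorted[4] = Cbc$BBcBaCcc
  sorted[5] = CccCbc$BBcBa
  sorted[6] = aCccCbc$BBcB
  sorted[7] = bc$BBcBaCccC
  sorted[8] = c$BBcBaCccCb
  sorted[9] = cBaCccCbc$BB
  sorted[10] = cCbc$BBcBaCc
  sorted[11] = ccCbc$BBcBaC
sorted[5] = CccCbc$BBcBa

Answer: CccCbc$BBcBa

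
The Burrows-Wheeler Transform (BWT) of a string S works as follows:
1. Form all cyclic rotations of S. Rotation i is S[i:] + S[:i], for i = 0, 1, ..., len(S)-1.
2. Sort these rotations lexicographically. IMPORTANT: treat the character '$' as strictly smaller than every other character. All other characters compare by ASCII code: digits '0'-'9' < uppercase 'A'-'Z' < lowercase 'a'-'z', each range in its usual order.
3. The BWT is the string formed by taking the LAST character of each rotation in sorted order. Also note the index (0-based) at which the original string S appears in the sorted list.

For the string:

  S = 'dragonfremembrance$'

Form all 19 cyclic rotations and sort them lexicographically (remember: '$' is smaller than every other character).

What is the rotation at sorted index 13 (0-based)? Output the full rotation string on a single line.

Answer: nce$dragonfremembra

Derivation:
All 19 rotations (rotation i = S[i:]+S[:i]):
  rot[0] = dragonfremembrance$
  rot[1] = ragonfremembrance$d
  rot[2] = agonfremembrance$dr
  rot[3] = gonfremembrance$dra
  rot[4] = onfremembrance$drag
  rot[5] = nfremembrance$drago
  rot[6] = fremembrance$dragon
  rot[7] = remembrance$dragonf
  rot[8] = emembrance$dragonfr
  rot[9] = membrance$dragonfre
  rot[10] = embrance$dragonfrem
  rot[11] = mbrance$dragonfreme
  rot[12] = brance$dragonfremem
  rot[13] = rance$dragonfrememb
  rot[14] = ance$dragonfremembr
  rot[15] = nce$dragonfremembra
  rot[16] = ce$dragonfremembran
  rot[17] = e$dragonfremembranc
  rot[18] = $dragonfremembrance
Sorted (with $ < everything):
  sorted[0] = $dragonfremembrance
  sorted[1] = agonfremembrance$dr
  sorted[2] = ance$dragonfremembr
  sorted[3] = brance$dragonfremem
  sorted[4] = ce$dragonfremembran
  sorted[5] = dragonfremembrance$
  sorted[6] = e$dragonfremembranc
  sorted[7] = embrance$dragonfrem
  sorted[8] = emembrance$dragonfr
  sorted[9] = fremembrance$dragon
  sorted[10] = gonfremembrance$dra
  sorted[11] = mbrance$dragonfreme
  sorted[12] = membrance$dragonfre
  sorted[13] = nce$dragonfremembra
  sorted[14] = nfremembrance$drago
  sorted[15] = onfremembrance$drag
  sorted[16] = ragonfremembrance$d
  sorted[17] = rance$dragonfrememb
  sorted[18] = remembrance$dragonf
sorted[13] = nce$dragonfremembra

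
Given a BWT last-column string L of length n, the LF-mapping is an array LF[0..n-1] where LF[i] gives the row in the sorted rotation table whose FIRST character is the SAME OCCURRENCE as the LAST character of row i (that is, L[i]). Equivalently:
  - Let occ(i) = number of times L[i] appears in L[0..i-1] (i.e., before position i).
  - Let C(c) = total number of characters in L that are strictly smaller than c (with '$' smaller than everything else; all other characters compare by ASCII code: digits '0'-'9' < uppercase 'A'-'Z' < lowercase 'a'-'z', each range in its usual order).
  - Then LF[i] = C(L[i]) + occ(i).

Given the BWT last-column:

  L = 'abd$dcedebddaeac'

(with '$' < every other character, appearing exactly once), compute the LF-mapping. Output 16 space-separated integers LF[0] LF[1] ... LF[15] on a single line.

Answer: 1 4 8 0 9 6 13 10 14 5 11 12 2 15 3 7

Derivation:
Char counts: '$':1, 'a':3, 'b':2, 'c':2, 'd':5, 'e':3
C (first-col start): C('$')=0, C('a')=1, C('b')=4, C('c')=6, C('d')=8, C('e')=13
L[0]='a': occ=0, LF[0]=C('a')+0=1+0=1
L[1]='b': occ=0, LF[1]=C('b')+0=4+0=4
L[2]='d': occ=0, LF[2]=C('d')+0=8+0=8
L[3]='$': occ=0, LF[3]=C('$')+0=0+0=0
L[4]='d': occ=1, LF[4]=C('d')+1=8+1=9
L[5]='c': occ=0, LF[5]=C('c')+0=6+0=6
L[6]='e': occ=0, LF[6]=C('e')+0=13+0=13
L[7]='d': occ=2, LF[7]=C('d')+2=8+2=10
L[8]='e': occ=1, LF[8]=C('e')+1=13+1=14
L[9]='b': occ=1, LF[9]=C('b')+1=4+1=5
L[10]='d': occ=3, LF[10]=C('d')+3=8+3=11
L[11]='d': occ=4, LF[11]=C('d')+4=8+4=12
L[12]='a': occ=1, LF[12]=C('a')+1=1+1=2
L[13]='e': occ=2, LF[13]=C('e')+2=13+2=15
L[14]='a': occ=2, LF[14]=C('a')+2=1+2=3
L[15]='c': occ=1, LF[15]=C('c')+1=6+1=7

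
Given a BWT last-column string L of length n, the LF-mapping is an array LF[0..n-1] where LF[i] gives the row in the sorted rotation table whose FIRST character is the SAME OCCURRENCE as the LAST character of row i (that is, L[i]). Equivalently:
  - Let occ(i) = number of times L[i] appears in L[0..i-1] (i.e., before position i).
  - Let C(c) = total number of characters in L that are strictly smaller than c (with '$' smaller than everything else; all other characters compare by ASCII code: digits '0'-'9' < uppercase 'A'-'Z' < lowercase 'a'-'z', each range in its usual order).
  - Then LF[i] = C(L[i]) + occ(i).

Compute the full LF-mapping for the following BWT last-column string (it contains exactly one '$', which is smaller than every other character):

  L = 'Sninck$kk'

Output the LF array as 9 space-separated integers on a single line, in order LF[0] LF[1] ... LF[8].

Char counts: '$':1, 'S':1, 'c':1, 'i':1, 'k':3, 'n':2
C (first-col start): C('$')=0, C('S')=1, C('c')=2, C('i')=3, C('k')=4, C('n')=7
L[0]='S': occ=0, LF[0]=C('S')+0=1+0=1
L[1]='n': occ=0, LF[1]=C('n')+0=7+0=7
L[2]='i': occ=0, LF[2]=C('i')+0=3+0=3
L[3]='n': occ=1, LF[3]=C('n')+1=7+1=8
L[4]='c': occ=0, LF[4]=C('c')+0=2+0=2
L[5]='k': occ=0, LF[5]=C('k')+0=4+0=4
L[6]='$': occ=0, LF[6]=C('$')+0=0+0=0
L[7]='k': occ=1, LF[7]=C('k')+1=4+1=5
L[8]='k': occ=2, LF[8]=C('k')+2=4+2=6

Answer: 1 7 3 8 2 4 0 5 6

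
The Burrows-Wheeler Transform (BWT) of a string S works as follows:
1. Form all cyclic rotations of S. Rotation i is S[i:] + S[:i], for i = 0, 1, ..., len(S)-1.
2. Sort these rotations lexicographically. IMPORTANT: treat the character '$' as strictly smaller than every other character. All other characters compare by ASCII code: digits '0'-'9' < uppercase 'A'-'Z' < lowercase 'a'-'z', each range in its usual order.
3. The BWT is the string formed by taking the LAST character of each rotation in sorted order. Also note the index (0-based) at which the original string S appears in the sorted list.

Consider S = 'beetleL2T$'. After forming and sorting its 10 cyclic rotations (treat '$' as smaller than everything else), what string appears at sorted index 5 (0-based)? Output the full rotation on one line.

All 10 rotations (rotation i = S[i:]+S[:i]):
  rot[0] = beetleL2T$
  rot[1] = eetleL2T$b
  rot[2] = etleL2T$be
  rot[3] = tleL2T$bee
  rot[4] = leL2T$beet
  rot[5] = eL2T$beetl
  rot[6] = L2T$beetle
  rot[7] = 2T$beetleL
  rot[8] = T$beetleL2
  rot[9] = $beetleL2T
Sorted (with $ < everything):
  sorted[0] = $beetleL2T
  sorted[1] = 2T$beetleL
  sorted[2] = L2T$beetle
  sorted[3] = T$beetleL2
  sorted[4] = beetleL2T$
  sorted[5] = eL2T$beetl
  sorted[6] = eetleL2T$b
  sorted[7] = etleL2T$be
  sorted[8] = leL2T$beet
  sorted[9] = tleL2T$bee
sorted[5] = eL2T$beetl

Answer: eL2T$beetl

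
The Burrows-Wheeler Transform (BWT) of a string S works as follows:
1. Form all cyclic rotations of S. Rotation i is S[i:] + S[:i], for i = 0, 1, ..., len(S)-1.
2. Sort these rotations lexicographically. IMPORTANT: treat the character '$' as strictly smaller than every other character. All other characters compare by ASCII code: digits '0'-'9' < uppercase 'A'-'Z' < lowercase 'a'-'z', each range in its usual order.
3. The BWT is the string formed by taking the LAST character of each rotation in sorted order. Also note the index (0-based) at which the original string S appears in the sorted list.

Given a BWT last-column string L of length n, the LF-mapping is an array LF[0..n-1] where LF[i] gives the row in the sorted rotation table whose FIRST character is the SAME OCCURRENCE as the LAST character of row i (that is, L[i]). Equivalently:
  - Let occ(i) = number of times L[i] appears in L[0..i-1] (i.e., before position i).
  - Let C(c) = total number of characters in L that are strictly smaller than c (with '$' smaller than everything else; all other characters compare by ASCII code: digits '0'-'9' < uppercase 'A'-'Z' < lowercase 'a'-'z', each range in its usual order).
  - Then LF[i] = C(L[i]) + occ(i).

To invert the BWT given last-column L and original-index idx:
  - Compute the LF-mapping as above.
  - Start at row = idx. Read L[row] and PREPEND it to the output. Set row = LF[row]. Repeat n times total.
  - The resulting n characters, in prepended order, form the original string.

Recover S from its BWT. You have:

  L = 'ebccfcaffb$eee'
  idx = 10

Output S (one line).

Answer: efefcbaccbefe$

Derivation:
LF mapping: 7 2 4 5 11 6 1 12 13 3 0 8 9 10
Walk LF starting at row 10, prepending L[row]:
  step 1: row=10, L[10]='$', prepend. Next row=LF[10]=0
  step 2: row=0, L[0]='e', prepend. Next row=LF[0]=7
  step 3: row=7, L[7]='f', prepend. Next row=LF[7]=12
  step 4: row=12, L[12]='e', prepend. Next row=LF[12]=9
  step 5: row=9, L[9]='b', prepend. Next row=LF[9]=3
  step 6: row=3, L[3]='c', prepend. Next row=LF[3]=5
  step 7: row=5, L[5]='c', prepend. Next row=LF[5]=6
  step 8: row=6, L[6]='a', prepend. Next row=LF[6]=1
  step 9: row=1, L[1]='b', prepend. Next row=LF[1]=2
  step 10: row=2, L[2]='c', prepend. Next row=LF[2]=4
  step 11: row=4, L[4]='f', prepend. Next row=LF[4]=11
  step 12: row=11, L[11]='e', prepend. Next row=LF[11]=8
  step 13: row=8, L[8]='f', prepend. Next row=LF[8]=13
  step 14: row=13, L[13]='e', prepend. Next row=LF[13]=10
Reversed output: efefcbaccbefe$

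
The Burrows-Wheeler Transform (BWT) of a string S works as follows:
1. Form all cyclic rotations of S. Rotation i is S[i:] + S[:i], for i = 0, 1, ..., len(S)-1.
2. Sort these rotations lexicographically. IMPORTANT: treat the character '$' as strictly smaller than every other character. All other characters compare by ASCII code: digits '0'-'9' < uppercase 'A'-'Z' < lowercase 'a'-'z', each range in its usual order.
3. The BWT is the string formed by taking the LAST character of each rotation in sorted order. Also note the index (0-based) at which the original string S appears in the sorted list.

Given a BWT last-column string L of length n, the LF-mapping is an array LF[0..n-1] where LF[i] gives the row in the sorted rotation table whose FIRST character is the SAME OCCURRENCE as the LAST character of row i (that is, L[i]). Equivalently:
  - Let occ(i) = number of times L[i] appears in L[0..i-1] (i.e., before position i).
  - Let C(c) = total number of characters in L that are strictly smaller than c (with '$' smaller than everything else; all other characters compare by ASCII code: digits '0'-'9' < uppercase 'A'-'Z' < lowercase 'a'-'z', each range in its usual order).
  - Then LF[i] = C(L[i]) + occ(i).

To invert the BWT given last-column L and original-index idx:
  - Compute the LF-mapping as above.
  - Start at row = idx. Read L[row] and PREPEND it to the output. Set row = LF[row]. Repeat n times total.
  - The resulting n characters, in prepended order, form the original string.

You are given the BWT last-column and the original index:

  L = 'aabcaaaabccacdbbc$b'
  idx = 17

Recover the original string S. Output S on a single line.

Answer: ccbdcaaaaabcbcbbaa$

Derivation:
LF mapping: 1 2 8 13 3 4 5 6 9 14 15 7 16 18 10 11 17 0 12
Walk LF starting at row 17, prepending L[row]:
  step 1: row=17, L[17]='$', prepend. Next row=LF[17]=0
  step 2: row=0, L[0]='a', prepend. Next row=LF[0]=1
  step 3: row=1, L[1]='a', prepend. Next row=LF[1]=2
  step 4: row=2, L[2]='b', prepend. Next row=LF[2]=8
  step 5: row=8, L[8]='b', prepend. Next row=LF[8]=9
  step 6: row=9, L[9]='c', prepend. Next row=LF[9]=14
  step 7: row=14, L[14]='b', prepend. Next row=LF[14]=10
  step 8: row=10, L[10]='c', prepend. Next row=LF[10]=15
  step 9: row=15, L[15]='b', prepend. Next row=LF[15]=11
  step 10: row=11, L[11]='a', prepend. Next row=LF[11]=7
  step 11: row=7, L[7]='a', prepend. Next row=LF[7]=6
  step 12: row=6, L[6]='a', prepend. Next row=LF[6]=5
  step 13: row=5, L[5]='a', prepend. Next row=LF[5]=4
  step 14: row=4, L[4]='a', prepend. Next row=LF[4]=3
  step 15: row=3, L[3]='c', prepend. Next row=LF[3]=13
  step 16: row=13, L[13]='d', prepend. Next row=LF[13]=18
  step 17: row=18, L[18]='b', prepend. Next row=LF[18]=12
  step 18: row=12, L[12]='c', prepend. Next row=LF[12]=16
  step 19: row=16, L[16]='c', prepend. Next row=LF[16]=17
Reversed output: ccbdcaaaaabcbcbbaa$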